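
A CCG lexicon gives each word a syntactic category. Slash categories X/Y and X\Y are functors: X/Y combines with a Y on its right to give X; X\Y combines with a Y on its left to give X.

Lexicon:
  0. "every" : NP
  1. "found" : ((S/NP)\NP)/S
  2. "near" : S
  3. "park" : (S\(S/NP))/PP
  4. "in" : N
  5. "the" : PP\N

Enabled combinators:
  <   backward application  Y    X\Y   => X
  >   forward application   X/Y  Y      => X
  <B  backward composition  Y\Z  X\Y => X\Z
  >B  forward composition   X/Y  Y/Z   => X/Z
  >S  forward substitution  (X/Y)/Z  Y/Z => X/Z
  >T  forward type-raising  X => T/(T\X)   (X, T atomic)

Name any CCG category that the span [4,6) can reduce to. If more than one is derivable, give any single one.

PP

[0,6] S   <
  [0,3] S/NP   <
    [0,1] "every" : NP
    [1,3] (S/NP)\NP   >
      [1,2] "found" : ((S/NP)\NP)/S
      [2,3] "near" : S
  [3,6] S\(S/NP)   >
    [3,4] "park" : (S\(S/NP))/PP
    [4,6] PP   >
      [4,5] PP/(PP\N)   >T
        [4,5] "in" : N
      [5,6] "the" : PP\N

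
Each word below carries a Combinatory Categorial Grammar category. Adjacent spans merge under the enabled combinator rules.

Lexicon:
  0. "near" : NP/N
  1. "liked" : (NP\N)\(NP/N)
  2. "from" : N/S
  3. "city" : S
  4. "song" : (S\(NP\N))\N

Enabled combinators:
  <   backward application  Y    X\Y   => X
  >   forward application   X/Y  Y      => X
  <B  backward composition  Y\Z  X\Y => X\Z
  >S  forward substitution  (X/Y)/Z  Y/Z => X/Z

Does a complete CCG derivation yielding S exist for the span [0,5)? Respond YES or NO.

YES

[0,5] S   <
  [0,2] NP\N   <
    [0,1] "near" : NP/N
    [1,2] "liked" : (NP\N)\(NP/N)
  [2,5] S\(NP\N)   <
    [2,4] N   >
      [2,3] "from" : N/S
      [3,4] "city" : S
    [4,5] "song" : (S\(NP\N))\N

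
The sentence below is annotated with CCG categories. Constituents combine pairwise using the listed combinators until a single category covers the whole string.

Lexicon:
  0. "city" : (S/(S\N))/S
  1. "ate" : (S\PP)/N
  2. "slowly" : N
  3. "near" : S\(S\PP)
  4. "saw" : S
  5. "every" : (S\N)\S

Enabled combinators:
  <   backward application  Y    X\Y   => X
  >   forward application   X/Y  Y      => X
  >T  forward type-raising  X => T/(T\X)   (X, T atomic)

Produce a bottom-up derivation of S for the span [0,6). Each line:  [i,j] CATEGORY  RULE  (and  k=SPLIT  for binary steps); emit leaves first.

[0,6] S   >
  [0,4] S/(S\N)   >
    [0,1] "city" : (S/(S\N))/S
    [1,4] S   <
      [1,3] S\PP   >
        [1,2] "ate" : (S\PP)/N
        [2,3] "slowly" : N
      [3,4] "near" : S\(S\PP)
  [4,6] S\N   <
    [4,5] "saw" : S
    [5,6] "every" : (S\N)\S

[0,1] (S/(S\N))/S  lex  "city"
[1,2] (S\PP)/N  lex  "ate"
[2,3] N  lex  "slowly"
[1,3] S\PP  >  k=2
[3,4] S\(S\PP)  lex  "near"
[1,4] S  <  k=3
[0,4] S/(S\N)  >  k=1
[4,5] S  lex  "saw"
[5,6] (S\N)\S  lex  "every"
[4,6] S\N  <  k=5
[0,6] S  >  k=4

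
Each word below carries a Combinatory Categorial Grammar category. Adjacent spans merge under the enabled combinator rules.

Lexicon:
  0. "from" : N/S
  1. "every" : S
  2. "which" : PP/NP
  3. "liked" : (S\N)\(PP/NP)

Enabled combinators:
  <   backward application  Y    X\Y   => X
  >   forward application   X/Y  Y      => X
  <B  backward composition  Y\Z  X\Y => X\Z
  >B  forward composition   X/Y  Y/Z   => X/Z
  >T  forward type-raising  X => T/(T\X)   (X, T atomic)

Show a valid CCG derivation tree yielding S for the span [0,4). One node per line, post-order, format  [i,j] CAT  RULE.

[0,1] N/S  lex  "from"
[1,2] S  lex  "every"
[0,2] N  >  k=1
[2,3] PP/NP  lex  "which"
[3,4] (S\N)\(PP/NP)  lex  "liked"
[2,4] S\N  <  k=3
[0,4] S  <  k=2

[0,4] S   <
  [0,2] N   >
    [0,1] "from" : N/S
    [1,2] "every" : S
  [2,4] S\N   <
    [2,3] "which" : PP/NP
    [3,4] "liked" : (S\N)\(PP/NP)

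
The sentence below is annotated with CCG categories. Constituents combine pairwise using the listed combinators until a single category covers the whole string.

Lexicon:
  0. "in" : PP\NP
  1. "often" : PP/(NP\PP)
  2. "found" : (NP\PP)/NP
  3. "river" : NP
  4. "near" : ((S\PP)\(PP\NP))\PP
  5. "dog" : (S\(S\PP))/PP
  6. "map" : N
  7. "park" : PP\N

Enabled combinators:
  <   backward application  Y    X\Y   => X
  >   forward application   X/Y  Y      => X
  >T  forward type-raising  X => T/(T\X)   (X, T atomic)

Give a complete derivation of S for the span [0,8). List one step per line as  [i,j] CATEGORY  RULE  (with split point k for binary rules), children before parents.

[0,1] PP\NP  lex  "in"
[1,2] PP/(NP\PP)  lex  "often"
[2,3] (NP\PP)/NP  lex  "found"
[3,4] NP  lex  "river"
[2,4] NP\PP  >  k=3
[1,4] PP  >  k=2
[4,5] ((S\PP)\(PP\NP))\PP  lex  "near"
[1,5] (S\PP)\(PP\NP)  <  k=4
[0,5] S\PP  <  k=1
[5,6] (S\(S\PP))/PP  lex  "dog"
[6,7] N  lex  "map"
[7,8] PP\N  lex  "park"
[6,8] PP  <  k=7
[5,8] S\(S\PP)  >  k=6
[0,8] S  <  k=5

[0,8] S   <
  [0,5] S\PP   <
    [0,1] "in" : PP\NP
    [1,5] (S\PP)\(PP\NP)   <
      [1,4] PP   >
        [1,2] "often" : PP/(NP\PP)
        [2,4] NP\PP   >
          [2,3] "found" : (NP\PP)/NP
          [3,4] "river" : NP
      [4,5] "near" : ((S\PP)\(PP\NP))\PP
  [5,8] S\(S\PP)   >
    [5,6] "dog" : (S\(S\PP))/PP
    [6,8] PP   <
      [6,7] "map" : N
      [7,8] "park" : PP\N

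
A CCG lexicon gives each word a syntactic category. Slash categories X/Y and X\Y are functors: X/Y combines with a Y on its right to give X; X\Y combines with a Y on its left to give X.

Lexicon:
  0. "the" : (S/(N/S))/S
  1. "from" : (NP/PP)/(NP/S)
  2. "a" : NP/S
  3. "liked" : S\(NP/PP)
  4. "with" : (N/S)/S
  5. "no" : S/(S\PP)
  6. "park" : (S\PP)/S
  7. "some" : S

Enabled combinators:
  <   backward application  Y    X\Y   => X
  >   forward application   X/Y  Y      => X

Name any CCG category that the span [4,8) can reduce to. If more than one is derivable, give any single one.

[0,8] S   >
  [0,4] S/(N/S)   >
    [0,1] "the" : (S/(N/S))/S
    [1,4] S   <
      [1,3] NP/PP   >
        [1,2] "from" : (NP/PP)/(NP/S)
        [2,3] "a" : NP/S
      [3,4] "liked" : S\(NP/PP)
  [4,8] N/S   >
    [4,5] "with" : (N/S)/S
    [5,8] S   >
      [5,6] "no" : S/(S\PP)
      [6,8] S\PP   >
        [6,7] "park" : (S\PP)/S
        [7,8] "some" : S

N/S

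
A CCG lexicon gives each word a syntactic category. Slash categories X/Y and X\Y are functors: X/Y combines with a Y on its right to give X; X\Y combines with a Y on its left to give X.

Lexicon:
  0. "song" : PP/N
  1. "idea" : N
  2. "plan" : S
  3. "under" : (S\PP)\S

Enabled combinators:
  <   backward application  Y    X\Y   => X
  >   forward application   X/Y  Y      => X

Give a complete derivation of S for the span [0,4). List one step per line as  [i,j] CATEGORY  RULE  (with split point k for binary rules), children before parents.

[0,1] PP/N  lex  "song"
[1,2] N  lex  "idea"
[0,2] PP  >  k=1
[2,3] S  lex  "plan"
[3,4] (S\PP)\S  lex  "under"
[2,4] S\PP  <  k=3
[0,4] S  <  k=2

[0,4] S   <
  [0,2] PP   >
    [0,1] "song" : PP/N
    [1,2] "idea" : N
  [2,4] S\PP   <
    [2,3] "plan" : S
    [3,4] "under" : (S\PP)\S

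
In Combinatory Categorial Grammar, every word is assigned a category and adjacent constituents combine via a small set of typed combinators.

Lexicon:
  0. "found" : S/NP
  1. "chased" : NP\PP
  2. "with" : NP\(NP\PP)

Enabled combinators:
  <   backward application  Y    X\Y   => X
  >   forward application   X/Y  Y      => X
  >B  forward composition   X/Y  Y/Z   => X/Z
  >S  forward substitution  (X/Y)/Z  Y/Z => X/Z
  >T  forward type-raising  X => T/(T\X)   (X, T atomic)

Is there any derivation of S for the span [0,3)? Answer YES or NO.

[0,3] S   >
  [0,1] "found" : S/NP
  [1,3] NP   <
    [1,2] "chased" : NP\PP
    [2,3] "with" : NP\(NP\PP)

YES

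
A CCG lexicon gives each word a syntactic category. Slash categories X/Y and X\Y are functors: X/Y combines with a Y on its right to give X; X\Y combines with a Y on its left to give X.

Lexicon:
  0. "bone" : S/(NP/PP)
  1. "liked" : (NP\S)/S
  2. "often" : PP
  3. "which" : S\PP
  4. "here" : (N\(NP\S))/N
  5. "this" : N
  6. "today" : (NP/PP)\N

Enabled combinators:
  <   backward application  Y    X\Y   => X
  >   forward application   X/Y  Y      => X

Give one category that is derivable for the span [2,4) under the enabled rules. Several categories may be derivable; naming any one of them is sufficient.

[0,7] S   >
  [0,1] "bone" : S/(NP/PP)
  [1,7] NP/PP   <
    [1,6] N   <
      [1,4] NP\S   >
        [1,2] "liked" : (NP\S)/S
        [2,4] S   <
          [2,3] "often" : PP
          [3,4] "which" : S\PP
      [4,6] N\(NP\S)   >
        [4,5] "here" : (N\(NP\S))/N
        [5,6] "this" : N
    [6,7] "today" : (NP/PP)\N

S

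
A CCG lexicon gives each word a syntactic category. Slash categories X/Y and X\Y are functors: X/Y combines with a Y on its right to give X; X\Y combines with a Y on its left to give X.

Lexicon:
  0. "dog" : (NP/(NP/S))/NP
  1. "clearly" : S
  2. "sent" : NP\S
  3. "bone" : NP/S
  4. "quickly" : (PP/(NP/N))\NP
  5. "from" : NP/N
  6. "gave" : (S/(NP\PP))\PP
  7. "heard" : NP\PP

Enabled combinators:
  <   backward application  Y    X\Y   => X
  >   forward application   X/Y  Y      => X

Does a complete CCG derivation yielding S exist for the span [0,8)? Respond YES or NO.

YES

[0,8] S   >
  [0,7] S/(NP\PP)   <
    [0,6] PP   >
      [0,5] PP/(NP/N)   <
        [0,4] NP   >
          [0,3] NP/(NP/S)   >
            [0,1] "dog" : (NP/(NP/S))/NP
            [1,3] NP   <
              [1,2] "clearly" : S
              [2,3] "sent" : NP\S
          [3,4] "bone" : NP/S
        [4,5] "quickly" : (PP/(NP/N))\NP
      [5,6] "from" : NP/N
    [6,7] "gave" : (S/(NP\PP))\PP
  [7,8] "heard" : NP\PP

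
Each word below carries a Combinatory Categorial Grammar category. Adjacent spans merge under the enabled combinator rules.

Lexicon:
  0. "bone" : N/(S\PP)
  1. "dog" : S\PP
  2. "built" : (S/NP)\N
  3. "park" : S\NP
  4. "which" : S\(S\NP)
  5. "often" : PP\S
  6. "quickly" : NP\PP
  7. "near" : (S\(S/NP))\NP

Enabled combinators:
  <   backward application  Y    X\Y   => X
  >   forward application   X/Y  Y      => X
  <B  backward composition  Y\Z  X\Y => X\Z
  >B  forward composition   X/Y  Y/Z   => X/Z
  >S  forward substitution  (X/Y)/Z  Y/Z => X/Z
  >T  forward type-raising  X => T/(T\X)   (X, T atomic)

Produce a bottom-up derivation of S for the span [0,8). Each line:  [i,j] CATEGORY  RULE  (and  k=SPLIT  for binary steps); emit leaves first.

[0,1] N/(S\PP)  lex  "bone"
[1,2] S\PP  lex  "dog"
[0,2] N  >  k=1
[2,3] (S/NP)\N  lex  "built"
[0,3] S/NP  <  k=2
[3,4] S\NP  lex  "park"
[4,5] S\(S\NP)  lex  "which"
[3,5] S  <  k=4
[5,6] PP\S  lex  "often"
[6,7] NP\PP  lex  "quickly"
[5,7] NP\S  <B  k=6
[3,7] NP  <  k=5
[7,8] (S\(S/NP))\NP  lex  "near"
[3,8] S\(S/NP)  <  k=7
[0,8] S  <  k=3

[0,8] S   <
  [0,3] S/NP   <
    [0,2] N   >
      [0,1] "bone" : N/(S\PP)
      [1,2] "dog" : S\PP
    [2,3] "built" : (S/NP)\N
  [3,8] S\(S/NP)   <
    [3,7] NP   <
      [3,5] S   <
        [3,4] "park" : S\NP
        [4,5] "which" : S\(S\NP)
      [5,7] NP\S   <B
        [5,6] "often" : PP\S
        [6,7] "quickly" : NP\PP
    [7,8] "near" : (S\(S/NP))\NP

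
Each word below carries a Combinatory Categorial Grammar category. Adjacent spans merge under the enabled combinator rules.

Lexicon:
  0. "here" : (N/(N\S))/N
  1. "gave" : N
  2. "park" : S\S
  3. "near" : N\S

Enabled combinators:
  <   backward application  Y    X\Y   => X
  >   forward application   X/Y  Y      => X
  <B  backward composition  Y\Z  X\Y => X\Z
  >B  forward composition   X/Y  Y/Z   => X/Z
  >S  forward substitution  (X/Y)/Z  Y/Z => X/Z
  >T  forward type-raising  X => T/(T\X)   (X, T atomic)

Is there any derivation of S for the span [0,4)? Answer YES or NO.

(N/(N\S))/N N S\S N\S
CKY chart[0,4] = {N, N/(N\N), NP/(NP\N), PP/(PP\N), S/(S\N)}; S ∉ chart

NO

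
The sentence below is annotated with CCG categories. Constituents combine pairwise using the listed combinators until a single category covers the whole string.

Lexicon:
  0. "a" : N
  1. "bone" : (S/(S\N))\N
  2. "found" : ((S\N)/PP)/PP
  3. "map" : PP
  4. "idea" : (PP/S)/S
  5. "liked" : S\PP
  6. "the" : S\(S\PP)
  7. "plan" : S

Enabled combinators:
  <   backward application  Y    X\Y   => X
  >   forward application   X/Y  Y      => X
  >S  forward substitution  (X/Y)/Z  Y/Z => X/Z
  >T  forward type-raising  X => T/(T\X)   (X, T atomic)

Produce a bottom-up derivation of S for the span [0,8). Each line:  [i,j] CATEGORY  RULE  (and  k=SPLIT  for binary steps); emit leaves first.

[0,8] S   >
  [0,2] S/(S\N)   <
    [0,1] "a" : N
    [1,2] "bone" : (S/(S\N))\N
  [2,8] S\N   >
    [2,4] (S\N)/PP   >
      [2,3] "found" : ((S\N)/PP)/PP
      [3,4] "map" : PP
    [4,8] PP   >
      [4,7] PP/S   >
        [4,5] "idea" : (PP/S)/S
        [5,7] S   <
          [5,6] "liked" : S\PP
          [6,7] "the" : S\(S\PP)
      [7,8] "plan" : S

[0,1] N  lex  "a"
[1,2] (S/(S\N))\N  lex  "bone"
[0,2] S/(S\N)  <  k=1
[2,3] ((S\N)/PP)/PP  lex  "found"
[3,4] PP  lex  "map"
[2,4] (S\N)/PP  >  k=3
[4,5] (PP/S)/S  lex  "idea"
[5,6] S\PP  lex  "liked"
[6,7] S\(S\PP)  lex  "the"
[5,7] S  <  k=6
[4,7] PP/S  >  k=5
[7,8] S  lex  "plan"
[4,8] PP  >  k=7
[2,8] S\N  >  k=4
[0,8] S  >  k=2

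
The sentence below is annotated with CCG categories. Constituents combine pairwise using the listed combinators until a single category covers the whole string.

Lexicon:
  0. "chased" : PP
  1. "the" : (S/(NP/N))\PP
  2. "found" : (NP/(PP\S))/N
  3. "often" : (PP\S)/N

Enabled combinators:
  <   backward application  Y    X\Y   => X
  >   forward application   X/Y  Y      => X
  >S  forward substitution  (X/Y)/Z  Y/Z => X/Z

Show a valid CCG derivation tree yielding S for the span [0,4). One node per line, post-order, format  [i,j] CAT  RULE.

[0,4] S   >
  [0,2] S/(NP/N)   <
    [0,1] "chased" : PP
    [1,2] "the" : (S/(NP/N))\PP
  [2,4] NP/N   >S
    [2,3] "found" : (NP/(PP\S))/N
    [3,4] "often" : (PP\S)/N

[0,1] PP  lex  "chased"
[1,2] (S/(NP/N))\PP  lex  "the"
[0,2] S/(NP/N)  <  k=1
[2,3] (NP/(PP\S))/N  lex  "found"
[3,4] (PP\S)/N  lex  "often"
[2,4] NP/N  >S  k=3
[0,4] S  >  k=2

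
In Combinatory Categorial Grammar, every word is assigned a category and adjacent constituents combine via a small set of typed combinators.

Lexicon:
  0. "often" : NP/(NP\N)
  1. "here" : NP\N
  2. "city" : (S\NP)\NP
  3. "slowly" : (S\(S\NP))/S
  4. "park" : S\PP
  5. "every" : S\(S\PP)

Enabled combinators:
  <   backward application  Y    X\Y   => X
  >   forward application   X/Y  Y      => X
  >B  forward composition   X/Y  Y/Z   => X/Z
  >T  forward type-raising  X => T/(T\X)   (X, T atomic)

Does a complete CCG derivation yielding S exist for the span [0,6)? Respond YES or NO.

[0,6] S   <
  [0,3] S\NP   <
    [0,2] NP   >
      [0,1] "often" : NP/(NP\N)
      [1,2] "here" : NP\N
    [2,3] "city" : (S\NP)\NP
  [3,6] S\(S\NP)   >
    [3,4] "slowly" : (S\(S\NP))/S
    [4,6] S   <
      [4,5] "park" : S\PP
      [5,6] "every" : S\(S\PP)

YES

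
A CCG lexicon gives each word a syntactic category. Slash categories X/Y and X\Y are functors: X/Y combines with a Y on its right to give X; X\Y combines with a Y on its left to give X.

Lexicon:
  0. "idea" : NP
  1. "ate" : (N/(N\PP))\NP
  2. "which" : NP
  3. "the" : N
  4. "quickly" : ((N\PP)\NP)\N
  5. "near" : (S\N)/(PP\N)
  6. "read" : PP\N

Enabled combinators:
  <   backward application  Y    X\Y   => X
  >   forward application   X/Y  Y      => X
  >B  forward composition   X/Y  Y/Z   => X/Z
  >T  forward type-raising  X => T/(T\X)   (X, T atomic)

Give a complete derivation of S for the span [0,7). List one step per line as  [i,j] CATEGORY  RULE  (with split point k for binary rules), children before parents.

[0,1] NP  lex  "idea"
[1,2] (N/(N\PP))\NP  lex  "ate"
[0,2] N/(N\PP)  <  k=1
[2,3] NP  lex  "which"
[3,4] N  lex  "the"
[4,5] ((N\PP)\NP)\N  lex  "quickly"
[3,5] (N\PP)\NP  <  k=4
[2,5] N\PP  <  k=3
[0,5] N  >  k=2
[5,6] (S\N)/(PP\N)  lex  "near"
[6,7] PP\N  lex  "read"
[5,7] S\N  >  k=6
[0,7] S  <  k=5

[0,7] S   <
  [0,5] N   >
    [0,2] N/(N\PP)   <
      [0,1] "idea" : NP
      [1,2] "ate" : (N/(N\PP))\NP
    [2,5] N\PP   <
      [2,3] "which" : NP
      [3,5] (N\PP)\NP   <
        [3,4] "the" : N
        [4,5] "quickly" : ((N\PP)\NP)\N
  [5,7] S\N   >
    [5,6] "near" : (S\N)/(PP\N)
    [6,7] "read" : PP\N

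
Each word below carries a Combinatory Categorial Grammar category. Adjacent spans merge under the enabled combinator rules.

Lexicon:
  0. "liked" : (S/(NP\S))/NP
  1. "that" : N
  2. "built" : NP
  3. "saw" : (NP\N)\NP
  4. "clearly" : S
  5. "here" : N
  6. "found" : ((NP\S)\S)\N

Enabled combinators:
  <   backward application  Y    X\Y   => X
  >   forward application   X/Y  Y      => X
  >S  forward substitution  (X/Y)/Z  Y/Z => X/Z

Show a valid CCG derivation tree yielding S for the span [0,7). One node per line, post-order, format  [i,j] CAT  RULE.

[0,7] S   >
  [0,4] S/(NP\S)   >
    [0,1] "liked" : (S/(NP\S))/NP
    [1,4] NP   <
      [1,2] "that" : N
      [2,4] NP\N   <
        [2,3] "built" : NP
        [3,4] "saw" : (NP\N)\NP
  [4,7] NP\S   <
    [4,5] "clearly" : S
    [5,7] (NP\S)\S   <
      [5,6] "here" : N
      [6,7] "found" : ((NP\S)\S)\N

[0,1] (S/(NP\S))/NP  lex  "liked"
[1,2] N  lex  "that"
[2,3] NP  lex  "built"
[3,4] (NP\N)\NP  lex  "saw"
[2,4] NP\N  <  k=3
[1,4] NP  <  k=2
[0,4] S/(NP\S)  >  k=1
[4,5] S  lex  "clearly"
[5,6] N  lex  "here"
[6,7] ((NP\S)\S)\N  lex  "found"
[5,7] (NP\S)\S  <  k=6
[4,7] NP\S  <  k=5
[0,7] S  >  k=4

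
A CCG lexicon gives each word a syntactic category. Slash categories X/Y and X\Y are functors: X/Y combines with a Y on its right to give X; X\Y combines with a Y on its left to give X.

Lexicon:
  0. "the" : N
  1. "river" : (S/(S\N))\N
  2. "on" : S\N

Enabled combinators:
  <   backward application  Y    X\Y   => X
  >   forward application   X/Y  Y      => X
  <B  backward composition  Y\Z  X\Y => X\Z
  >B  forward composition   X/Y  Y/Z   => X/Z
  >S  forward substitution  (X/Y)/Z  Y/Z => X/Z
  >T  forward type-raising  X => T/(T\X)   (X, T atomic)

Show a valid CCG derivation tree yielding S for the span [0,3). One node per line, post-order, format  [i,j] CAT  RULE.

[0,1] N  lex  "the"
[1,2] (S/(S\N))\N  lex  "river"
[0,2] S/(S\N)  <  k=1
[2,3] S\N  lex  "on"
[0,3] S  >  k=2

[0,3] S   >
  [0,2] S/(S\N)   <
    [0,1] "the" : N
    [1,2] "river" : (S/(S\N))\N
  [2,3] "on" : S\N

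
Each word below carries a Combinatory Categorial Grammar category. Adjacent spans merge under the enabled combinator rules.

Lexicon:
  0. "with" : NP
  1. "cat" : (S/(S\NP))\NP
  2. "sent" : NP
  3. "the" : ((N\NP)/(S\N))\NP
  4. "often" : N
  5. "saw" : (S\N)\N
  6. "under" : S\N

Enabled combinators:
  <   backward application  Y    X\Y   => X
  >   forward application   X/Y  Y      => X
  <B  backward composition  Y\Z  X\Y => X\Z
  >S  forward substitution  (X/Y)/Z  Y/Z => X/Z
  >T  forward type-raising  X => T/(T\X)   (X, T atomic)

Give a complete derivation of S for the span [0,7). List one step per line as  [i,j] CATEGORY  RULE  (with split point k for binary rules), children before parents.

[0,7] S   >
  [0,2] S/(S\NP)   <
    [0,1] "with" : NP
    [1,2] "cat" : (S/(S\NP))\NP
  [2,7] S\NP   <B
    [2,6] N\NP   >
      [2,4] (N\NP)/(S\N)   <
        [2,3] "sent" : NP
        [3,4] "the" : ((N\NP)/(S\N))\NP
      [4,6] S\N   <
        [4,5] "often" : N
        [5,6] "saw" : (S\N)\N
    [6,7] "under" : S\N

[0,1] NP  lex  "with"
[1,2] (S/(S\NP))\NP  lex  "cat"
[0,2] S/(S\NP)  <  k=1
[2,3] NP  lex  "sent"
[3,4] ((N\NP)/(S\N))\NP  lex  "the"
[2,4] (N\NP)/(S\N)  <  k=3
[4,5] N  lex  "often"
[5,6] (S\N)\N  lex  "saw"
[4,6] S\N  <  k=5
[2,6] N\NP  >  k=4
[6,7] S\N  lex  "under"
[2,7] S\NP  <B  k=6
[0,7] S  >  k=2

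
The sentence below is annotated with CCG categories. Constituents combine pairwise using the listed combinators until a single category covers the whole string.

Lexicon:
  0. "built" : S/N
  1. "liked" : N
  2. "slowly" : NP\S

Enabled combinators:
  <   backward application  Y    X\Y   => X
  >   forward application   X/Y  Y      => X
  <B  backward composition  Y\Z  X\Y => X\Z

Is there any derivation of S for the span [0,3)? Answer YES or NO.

NO

S/N N NP\S
CKY chart[0,3] = {NP}; S ∉ chart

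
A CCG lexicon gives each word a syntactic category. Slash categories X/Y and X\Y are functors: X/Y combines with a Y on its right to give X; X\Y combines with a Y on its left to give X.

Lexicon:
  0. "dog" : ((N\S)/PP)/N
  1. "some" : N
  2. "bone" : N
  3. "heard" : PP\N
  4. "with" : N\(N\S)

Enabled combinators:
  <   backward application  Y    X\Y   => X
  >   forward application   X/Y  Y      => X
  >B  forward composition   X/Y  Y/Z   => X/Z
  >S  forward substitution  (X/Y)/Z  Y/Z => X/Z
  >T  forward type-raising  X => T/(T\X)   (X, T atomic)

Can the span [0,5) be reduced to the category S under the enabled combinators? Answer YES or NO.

((N\S)/PP)/N N N PP\N N\(N\S)
CKY chart[0,5] = {N, N/(N\N), NP/(NP\N), PP/(PP\N), S/(S\N)}; S ∉ chart

NO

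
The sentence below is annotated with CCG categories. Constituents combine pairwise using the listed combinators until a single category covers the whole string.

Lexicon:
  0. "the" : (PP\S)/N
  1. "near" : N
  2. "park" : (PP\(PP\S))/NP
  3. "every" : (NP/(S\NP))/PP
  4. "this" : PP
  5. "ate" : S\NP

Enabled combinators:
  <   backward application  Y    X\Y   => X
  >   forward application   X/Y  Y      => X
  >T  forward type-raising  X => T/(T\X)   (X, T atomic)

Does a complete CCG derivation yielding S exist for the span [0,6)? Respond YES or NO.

(PP\S)/N N (PP\(PP\S))/NP (NP/(S\NP))/PP PP S\NP
CKY chart[0,6] = {N/(N\PP), NP/(NP\PP), PP, PP/(PP\PP), S/(S\PP)}; S ∉ chart

NO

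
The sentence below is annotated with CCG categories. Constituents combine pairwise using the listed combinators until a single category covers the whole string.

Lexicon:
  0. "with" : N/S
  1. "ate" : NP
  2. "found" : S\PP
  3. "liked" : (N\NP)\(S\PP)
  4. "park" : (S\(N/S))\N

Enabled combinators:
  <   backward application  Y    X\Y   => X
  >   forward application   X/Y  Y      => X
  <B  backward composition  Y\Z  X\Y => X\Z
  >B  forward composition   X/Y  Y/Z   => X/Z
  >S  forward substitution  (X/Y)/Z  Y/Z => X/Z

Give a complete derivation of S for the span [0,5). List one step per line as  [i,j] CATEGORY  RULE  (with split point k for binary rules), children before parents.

[0,1] N/S  lex  "with"
[1,2] NP  lex  "ate"
[2,3] S\PP  lex  "found"
[3,4] (N\NP)\(S\PP)  lex  "liked"
[2,4] N\NP  <  k=3
[1,4] N  <  k=2
[4,5] (S\(N/S))\N  lex  "park"
[1,5] S\(N/S)  <  k=4
[0,5] S  <  k=1

[0,5] S   <
  [0,1] "with" : N/S
  [1,5] S\(N/S)   <
    [1,4] N   <
      [1,2] "ate" : NP
      [2,4] N\NP   <
        [2,3] "found" : S\PP
        [3,4] "liked" : (N\NP)\(S\PP)
    [4,5] "park" : (S\(N/S))\N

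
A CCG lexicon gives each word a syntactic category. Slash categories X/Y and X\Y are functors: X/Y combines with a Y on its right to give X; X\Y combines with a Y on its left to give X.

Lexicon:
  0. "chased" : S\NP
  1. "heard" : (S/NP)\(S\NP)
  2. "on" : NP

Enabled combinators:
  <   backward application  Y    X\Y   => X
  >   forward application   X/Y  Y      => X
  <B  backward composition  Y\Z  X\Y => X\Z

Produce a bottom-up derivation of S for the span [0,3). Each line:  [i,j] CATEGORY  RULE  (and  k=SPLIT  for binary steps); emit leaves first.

[0,3] S   >
  [0,2] S/NP   <
    [0,1] "chased" : S\NP
    [1,2] "heard" : (S/NP)\(S\NP)
  [2,3] "on" : NP

[0,1] S\NP  lex  "chased"
[1,2] (S/NP)\(S\NP)  lex  "heard"
[0,2] S/NP  <  k=1
[2,3] NP  lex  "on"
[0,3] S  >  k=2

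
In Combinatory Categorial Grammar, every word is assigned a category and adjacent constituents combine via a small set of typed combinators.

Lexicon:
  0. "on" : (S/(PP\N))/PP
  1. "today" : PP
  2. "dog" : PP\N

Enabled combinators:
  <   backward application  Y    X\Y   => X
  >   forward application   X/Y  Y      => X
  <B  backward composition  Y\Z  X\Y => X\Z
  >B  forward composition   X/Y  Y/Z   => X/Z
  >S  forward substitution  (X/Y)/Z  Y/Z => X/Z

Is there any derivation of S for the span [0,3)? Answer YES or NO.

[0,3] S   >
  [0,2] S/(PP\N)   >
    [0,1] "on" : (S/(PP\N))/PP
    [1,2] "today" : PP
  [2,3] "dog" : PP\N

YES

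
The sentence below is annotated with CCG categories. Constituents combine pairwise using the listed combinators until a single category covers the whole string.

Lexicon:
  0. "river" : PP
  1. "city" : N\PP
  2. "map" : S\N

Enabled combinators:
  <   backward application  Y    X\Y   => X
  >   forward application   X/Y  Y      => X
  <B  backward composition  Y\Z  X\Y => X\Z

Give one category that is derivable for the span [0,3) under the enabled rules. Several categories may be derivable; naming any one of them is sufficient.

S

[0,3] S   <
  [0,2] N   <
    [0,1] "river" : PP
    [1,2] "city" : N\PP
  [2,3] "map" : S\N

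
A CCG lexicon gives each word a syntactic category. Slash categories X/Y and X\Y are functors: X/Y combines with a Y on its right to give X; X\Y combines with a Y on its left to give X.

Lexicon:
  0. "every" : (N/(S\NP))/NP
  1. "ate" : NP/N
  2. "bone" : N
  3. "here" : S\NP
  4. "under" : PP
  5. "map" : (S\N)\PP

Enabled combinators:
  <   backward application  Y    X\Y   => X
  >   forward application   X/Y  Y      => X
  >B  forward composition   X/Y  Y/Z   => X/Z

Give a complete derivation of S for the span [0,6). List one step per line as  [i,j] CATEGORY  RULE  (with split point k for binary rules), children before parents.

[0,1] (N/(S\NP))/NP  lex  "every"
[1,2] NP/N  lex  "ate"
[2,3] N  lex  "bone"
[1,3] NP  >  k=2
[0,3] N/(S\NP)  >  k=1
[3,4] S\NP  lex  "here"
[0,4] N  >  k=3
[4,5] PP  lex  "under"
[5,6] (S\N)\PP  lex  "map"
[4,6] S\N  <  k=5
[0,6] S  <  k=4

[0,6] S   <
  [0,4] N   >
    [0,3] N/(S\NP)   >
      [0,1] "every" : (N/(S\NP))/NP
      [1,3] NP   >
        [1,2] "ate" : NP/N
        [2,3] "bone" : N
    [3,4] "here" : S\NP
  [4,6] S\N   <
    [4,5] "under" : PP
    [5,6] "map" : (S\N)\PP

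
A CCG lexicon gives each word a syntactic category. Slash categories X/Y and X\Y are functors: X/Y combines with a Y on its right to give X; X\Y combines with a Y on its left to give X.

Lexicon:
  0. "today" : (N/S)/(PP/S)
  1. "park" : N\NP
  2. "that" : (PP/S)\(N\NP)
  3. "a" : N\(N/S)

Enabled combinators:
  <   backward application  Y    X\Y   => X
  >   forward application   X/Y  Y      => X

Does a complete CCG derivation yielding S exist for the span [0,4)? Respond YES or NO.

(N/S)/(PP/S) N\NP (PP/S)\(N\NP) N\(N/S)
CKY chart[0,4] = {N}; S ∉ chart

NO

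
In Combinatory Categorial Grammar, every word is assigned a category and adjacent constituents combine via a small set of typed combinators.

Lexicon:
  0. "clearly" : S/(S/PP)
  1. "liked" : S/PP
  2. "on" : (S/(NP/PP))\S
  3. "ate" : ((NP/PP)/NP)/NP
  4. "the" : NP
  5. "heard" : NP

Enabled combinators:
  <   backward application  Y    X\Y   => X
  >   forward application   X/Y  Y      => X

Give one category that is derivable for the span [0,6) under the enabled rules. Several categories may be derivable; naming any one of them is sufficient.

[0,6] S   >
  [0,3] S/(NP/PP)   <
    [0,2] S   >
      [0,1] "clearly" : S/(S/PP)
      [1,2] "liked" : S/PP
    [2,3] "on" : (S/(NP/PP))\S
  [3,6] NP/PP   >
    [3,5] (NP/PP)/NP   >
      [3,4] "ate" : ((NP/PP)/NP)/NP
      [4,5] "the" : NP
    [5,6] "heard" : NP

S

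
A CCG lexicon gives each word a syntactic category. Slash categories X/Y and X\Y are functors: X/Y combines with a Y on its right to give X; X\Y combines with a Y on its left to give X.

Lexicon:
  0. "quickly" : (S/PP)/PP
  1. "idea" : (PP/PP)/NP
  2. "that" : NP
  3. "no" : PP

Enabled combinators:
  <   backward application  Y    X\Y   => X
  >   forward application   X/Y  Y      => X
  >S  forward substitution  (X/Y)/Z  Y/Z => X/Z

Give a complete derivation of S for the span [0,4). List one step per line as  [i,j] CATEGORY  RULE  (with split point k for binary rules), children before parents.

[0,1] (S/PP)/PP  lex  "quickly"
[1,2] (PP/PP)/NP  lex  "idea"
[2,3] NP  lex  "that"
[1,3] PP/PP  >  k=2
[0,3] S/PP  >S  k=1
[3,4] PP  lex  "no"
[0,4] S  >  k=3

[0,4] S   >
  [0,3] S/PP   >S
    [0,1] "quickly" : (S/PP)/PP
    [1,3] PP/PP   >
      [1,2] "idea" : (PP/PP)/NP
      [2,3] "that" : NP
  [3,4] "no" : PP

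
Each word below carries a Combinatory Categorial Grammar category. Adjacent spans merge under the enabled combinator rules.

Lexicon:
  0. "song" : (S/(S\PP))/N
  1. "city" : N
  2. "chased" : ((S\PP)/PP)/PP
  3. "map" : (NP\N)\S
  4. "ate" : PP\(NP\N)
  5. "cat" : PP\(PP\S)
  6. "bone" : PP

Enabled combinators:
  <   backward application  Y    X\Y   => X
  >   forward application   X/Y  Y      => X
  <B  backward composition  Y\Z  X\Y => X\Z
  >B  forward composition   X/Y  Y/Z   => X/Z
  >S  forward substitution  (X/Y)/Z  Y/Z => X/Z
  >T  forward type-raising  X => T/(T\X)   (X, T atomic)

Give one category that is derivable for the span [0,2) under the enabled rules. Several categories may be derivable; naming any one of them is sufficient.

S/(S\PP)

[0,7] S   >
  [0,2] S/(S\PP)   >
    [0,1] "song" : (S/(S\PP))/N
    [1,2] "city" : N
  [2,7] S\PP   >
    [2,6] (S\PP)/PP   >
      [2,3] "chased" : ((S\PP)/PP)/PP
      [3,6] PP   <
        [3,5] PP\S   <B
          [3,4] "map" : (NP\N)\S
          [4,5] "ate" : PP\(NP\N)
        [5,6] "cat" : PP\(PP\S)
    [6,7] "bone" : PP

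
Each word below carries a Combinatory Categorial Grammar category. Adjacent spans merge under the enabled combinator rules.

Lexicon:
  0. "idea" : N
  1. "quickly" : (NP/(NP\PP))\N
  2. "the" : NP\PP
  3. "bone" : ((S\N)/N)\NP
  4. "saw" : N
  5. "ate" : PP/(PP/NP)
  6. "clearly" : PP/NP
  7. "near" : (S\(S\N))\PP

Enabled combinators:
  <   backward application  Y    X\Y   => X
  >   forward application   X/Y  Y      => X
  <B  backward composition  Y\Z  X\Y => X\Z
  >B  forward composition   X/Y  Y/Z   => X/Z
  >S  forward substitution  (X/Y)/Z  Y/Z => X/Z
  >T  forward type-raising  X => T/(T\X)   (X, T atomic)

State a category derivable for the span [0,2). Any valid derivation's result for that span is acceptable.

[0,8] S   <
  [0,5] S\N   >
    [0,4] (S\N)/N   <
      [0,3] NP   >
        [0,2] NP/(NP\PP)   <
          [0,1] "idea" : N
          [1,2] "quickly" : (NP/(NP\PP))\N
        [2,3] "the" : NP\PP
      [3,4] "bone" : ((S\N)/N)\NP
    [4,5] "saw" : N
  [5,8] S\(S\N)   <
    [5,7] PP   >
      [5,6] "ate" : PP/(PP/NP)
      [6,7] "clearly" : PP/NP
    [7,8] "near" : (S\(S\N))\PP

NP/(NP\PP)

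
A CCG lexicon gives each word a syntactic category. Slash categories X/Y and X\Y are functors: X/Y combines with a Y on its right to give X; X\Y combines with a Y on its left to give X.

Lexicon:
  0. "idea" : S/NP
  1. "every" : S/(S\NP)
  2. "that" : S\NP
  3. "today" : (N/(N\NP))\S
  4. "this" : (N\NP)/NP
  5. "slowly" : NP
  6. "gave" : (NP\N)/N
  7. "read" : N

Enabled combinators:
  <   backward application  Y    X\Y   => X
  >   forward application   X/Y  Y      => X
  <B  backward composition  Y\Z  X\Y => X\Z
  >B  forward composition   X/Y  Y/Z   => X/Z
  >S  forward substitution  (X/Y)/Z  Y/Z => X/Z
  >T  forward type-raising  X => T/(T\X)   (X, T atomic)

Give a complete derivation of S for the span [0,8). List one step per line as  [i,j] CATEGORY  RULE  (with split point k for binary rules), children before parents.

[0,8] S   >
  [0,1] "idea" : S/NP
  [1,8] NP   <
    [1,6] N   >
      [1,4] N/(N\NP)   <
        [1,3] S   >
          [1,2] "every" : S/(S\NP)
          [2,3] "that" : S\NP
        [3,4] "today" : (N/(N\NP))\S
      [4,6] N\NP   >
        [4,5] "this" : (N\NP)/NP
        [5,6] "slowly" : NP
    [6,8] NP\N   >
      [6,7] "gave" : (NP\N)/N
      [7,8] "read" : N

[0,1] S/NP  lex  "idea"
[1,2] S/(S\NP)  lex  "every"
[2,3] S\NP  lex  "that"
[1,3] S  >  k=2
[3,4] (N/(N\NP))\S  lex  "today"
[1,4] N/(N\NP)  <  k=3
[4,5] (N\NP)/NP  lex  "this"
[5,6] NP  lex  "slowly"
[4,6] N\NP  >  k=5
[1,6] N  >  k=4
[6,7] (NP\N)/N  lex  "gave"
[7,8] N  lex  "read"
[6,8] NP\N  >  k=7
[1,8] NP  <  k=6
[0,8] S  >  k=1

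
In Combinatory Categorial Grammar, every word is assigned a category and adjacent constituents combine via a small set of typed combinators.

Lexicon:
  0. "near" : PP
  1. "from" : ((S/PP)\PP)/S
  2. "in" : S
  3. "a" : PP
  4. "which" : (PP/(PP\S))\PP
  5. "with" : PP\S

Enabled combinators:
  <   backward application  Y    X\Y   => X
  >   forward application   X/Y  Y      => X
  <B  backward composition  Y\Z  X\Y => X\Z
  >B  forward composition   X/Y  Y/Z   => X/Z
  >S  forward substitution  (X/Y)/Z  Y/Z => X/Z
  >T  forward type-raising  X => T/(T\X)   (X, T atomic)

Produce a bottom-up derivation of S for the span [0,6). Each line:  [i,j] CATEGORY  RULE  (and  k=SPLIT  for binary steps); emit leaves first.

[0,1] PP  lex  "near"
[1,2] ((S/PP)\PP)/S  lex  "from"
[2,3] S  lex  "in"
[1,3] (S/PP)\PP  >  k=2
[0,3] S/PP  <  k=1
[3,4] PP  lex  "a"
[4,5] (PP/(PP\S))\PP  lex  "which"
[3,5] PP/(PP\S)  <  k=4
[5,6] PP\S  lex  "with"
[3,6] PP  >  k=5
[0,6] S  >  k=3

[0,6] S   >
  [0,3] S/PP   <
    [0,1] "near" : PP
    [1,3] (S/PP)\PP   >
      [1,2] "from" : ((S/PP)\PP)/S
      [2,3] "in" : S
  [3,6] PP   >
    [3,5] PP/(PP\S)   <
      [3,4] "a" : PP
      [4,5] "which" : (PP/(PP\S))\PP
    [5,6] "with" : PP\S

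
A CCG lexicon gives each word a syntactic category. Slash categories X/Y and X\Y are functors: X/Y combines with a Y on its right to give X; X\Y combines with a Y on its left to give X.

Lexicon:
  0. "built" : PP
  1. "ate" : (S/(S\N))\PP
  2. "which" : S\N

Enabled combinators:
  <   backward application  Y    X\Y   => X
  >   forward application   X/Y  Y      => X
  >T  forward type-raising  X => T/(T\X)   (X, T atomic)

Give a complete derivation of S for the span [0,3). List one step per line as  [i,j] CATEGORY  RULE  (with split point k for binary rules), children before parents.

[0,3] S   >
  [0,2] S/(S\N)   <
    [0,1] "built" : PP
    [1,2] "ate" : (S/(S\N))\PP
  [2,3] "which" : S\N

[0,1] PP  lex  "built"
[1,2] (S/(S\N))\PP  lex  "ate"
[0,2] S/(S\N)  <  k=1
[2,3] S\N  lex  "which"
[0,3] S  >  k=2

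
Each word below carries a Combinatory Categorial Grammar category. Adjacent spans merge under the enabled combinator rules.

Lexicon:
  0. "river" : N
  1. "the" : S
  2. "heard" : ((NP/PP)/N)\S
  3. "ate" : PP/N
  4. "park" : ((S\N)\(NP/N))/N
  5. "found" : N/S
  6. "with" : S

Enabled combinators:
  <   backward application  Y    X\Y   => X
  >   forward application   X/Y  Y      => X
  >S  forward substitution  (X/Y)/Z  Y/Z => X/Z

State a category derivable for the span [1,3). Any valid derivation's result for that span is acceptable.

[0,7] S   <
  [0,1] "river" : N
  [1,7] S\N   <
    [1,4] NP/N   >S
      [1,3] (NP/PP)/N   <
        [1,2] "the" : S
        [2,3] "heard" : ((NP/PP)/N)\S
      [3,4] "ate" : PP/N
    [4,7] (S\N)\(NP/N)   >
      [4,5] "park" : ((S\N)\(NP/N))/N
      [5,7] N   >
        [5,6] "found" : N/S
        [6,7] "with" : S

(NP/PP)/N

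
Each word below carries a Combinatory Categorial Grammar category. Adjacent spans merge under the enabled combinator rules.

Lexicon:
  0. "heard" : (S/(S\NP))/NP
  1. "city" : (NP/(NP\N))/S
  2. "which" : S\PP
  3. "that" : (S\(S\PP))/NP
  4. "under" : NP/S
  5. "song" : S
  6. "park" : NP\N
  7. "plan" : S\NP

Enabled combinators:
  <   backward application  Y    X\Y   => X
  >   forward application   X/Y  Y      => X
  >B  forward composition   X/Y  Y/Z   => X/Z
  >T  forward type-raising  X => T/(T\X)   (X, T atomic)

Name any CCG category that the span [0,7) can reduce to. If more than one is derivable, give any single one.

S/(S\NP)

[0,8] S   >
  [0,7] S/(S\NP)   >
    [0,1] "heard" : (S/(S\NP))/NP
    [1,7] NP   >
      [1,6] NP/(NP\N)   >
        [1,2] "city" : (NP/(NP\N))/S
        [2,6] S   <
          [2,3] "which" : S\PP
          [3,6] S\(S\PP)   >
            [3,4] "that" : (S\(S\PP))/NP
            [4,6] NP   >
              [4,5] "under" : NP/S
              [5,6] "song" : S
      [6,7] "park" : NP\N
  [7,8] "plan" : S\NP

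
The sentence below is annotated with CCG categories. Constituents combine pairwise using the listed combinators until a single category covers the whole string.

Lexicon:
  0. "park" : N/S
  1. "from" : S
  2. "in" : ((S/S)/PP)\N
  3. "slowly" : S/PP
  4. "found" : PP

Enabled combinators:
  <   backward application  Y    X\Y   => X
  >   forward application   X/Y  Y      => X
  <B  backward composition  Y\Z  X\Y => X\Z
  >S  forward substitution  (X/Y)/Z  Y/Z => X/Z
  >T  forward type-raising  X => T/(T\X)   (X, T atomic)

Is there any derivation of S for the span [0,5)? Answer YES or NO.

YES

[0,5] S   >
  [0,4] S/PP   >S
    [0,3] (S/S)/PP   <
      [0,2] N   >
        [0,1] "park" : N/S
        [1,2] "from" : S
      [2,3] "in" : ((S/S)/PP)\N
    [3,4] "slowly" : S/PP
  [4,5] "found" : PP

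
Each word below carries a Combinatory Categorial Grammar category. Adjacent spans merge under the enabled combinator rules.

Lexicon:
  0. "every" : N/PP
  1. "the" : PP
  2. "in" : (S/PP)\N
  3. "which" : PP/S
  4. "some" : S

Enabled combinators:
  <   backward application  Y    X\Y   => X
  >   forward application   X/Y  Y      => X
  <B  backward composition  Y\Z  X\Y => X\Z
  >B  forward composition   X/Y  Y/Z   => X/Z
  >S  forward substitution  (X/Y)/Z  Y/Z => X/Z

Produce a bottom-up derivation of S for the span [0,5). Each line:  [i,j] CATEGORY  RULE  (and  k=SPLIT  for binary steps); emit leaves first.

[0,5] S   >
  [0,3] S/PP   <
    [0,2] N   >
      [0,1] "every" : N/PP
      [1,2] "the" : PP
    [2,3] "in" : (S/PP)\N
  [3,5] PP   >
    [3,4] "which" : PP/S
    [4,5] "some" : S

[0,1] N/PP  lex  "every"
[1,2] PP  lex  "the"
[0,2] N  >  k=1
[2,3] (S/PP)\N  lex  "in"
[0,3] S/PP  <  k=2
[3,4] PP/S  lex  "which"
[4,5] S  lex  "some"
[3,5] PP  >  k=4
[0,5] S  >  k=3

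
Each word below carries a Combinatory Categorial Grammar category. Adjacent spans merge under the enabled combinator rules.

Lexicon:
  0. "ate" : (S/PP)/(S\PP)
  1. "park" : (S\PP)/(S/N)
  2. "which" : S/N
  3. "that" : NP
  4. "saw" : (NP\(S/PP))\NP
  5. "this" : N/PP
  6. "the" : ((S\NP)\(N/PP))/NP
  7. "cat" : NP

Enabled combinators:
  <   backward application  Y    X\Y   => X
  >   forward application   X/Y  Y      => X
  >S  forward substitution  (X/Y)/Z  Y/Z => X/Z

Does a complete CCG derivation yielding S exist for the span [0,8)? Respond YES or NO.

YES

[0,8] S   <
  [0,5] NP   <
    [0,3] S/PP   >
      [0,1] "ate" : (S/PP)/(S\PP)
      [1,3] S\PP   >
        [1,2] "park" : (S\PP)/(S/N)
        [2,3] "which" : S/N
    [3,5] NP\(S/PP)   <
      [3,4] "that" : NP
      [4,5] "saw" : (NP\(S/PP))\NP
  [5,8] S\NP   <
    [5,6] "this" : N/PP
    [6,8] (S\NP)\(N/PP)   >
      [6,7] "the" : ((S\NP)\(N/PP))/NP
      [7,8] "cat" : NP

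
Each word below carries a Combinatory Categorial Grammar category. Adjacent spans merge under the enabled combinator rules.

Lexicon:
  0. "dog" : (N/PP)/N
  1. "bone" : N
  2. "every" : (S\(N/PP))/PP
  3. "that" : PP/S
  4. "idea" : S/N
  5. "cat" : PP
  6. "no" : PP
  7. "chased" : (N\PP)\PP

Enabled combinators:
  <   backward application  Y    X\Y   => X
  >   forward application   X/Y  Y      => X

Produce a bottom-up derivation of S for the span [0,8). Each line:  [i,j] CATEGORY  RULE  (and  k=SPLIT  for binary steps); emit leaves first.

[0,8] S   <
  [0,2] N/PP   >
    [0,1] "dog" : (N/PP)/N
    [1,2] "bone" : N
  [2,8] S\(N/PP)   >
    [2,3] "every" : (S\(N/PP))/PP
    [3,8] PP   >
      [3,4] "that" : PP/S
      [4,8] S   >
        [4,5] "idea" : S/N
        [5,8] N   <
          [5,6] "cat" : PP
          [6,8] N\PP   <
            [6,7] "no" : PP
            [7,8] "chased" : (N\PP)\PP

[0,1] (N/PP)/N  lex  "dog"
[1,2] N  lex  "bone"
[0,2] N/PP  >  k=1
[2,3] (S\(N/PP))/PP  lex  "every"
[3,4] PP/S  lex  "that"
[4,5] S/N  lex  "idea"
[5,6] PP  lex  "cat"
[6,7] PP  lex  "no"
[7,8] (N\PP)\PP  lex  "chased"
[6,8] N\PP  <  k=7
[5,8] N  <  k=6
[4,8] S  >  k=5
[3,8] PP  >  k=4
[2,8] S\(N/PP)  >  k=3
[0,8] S  <  k=2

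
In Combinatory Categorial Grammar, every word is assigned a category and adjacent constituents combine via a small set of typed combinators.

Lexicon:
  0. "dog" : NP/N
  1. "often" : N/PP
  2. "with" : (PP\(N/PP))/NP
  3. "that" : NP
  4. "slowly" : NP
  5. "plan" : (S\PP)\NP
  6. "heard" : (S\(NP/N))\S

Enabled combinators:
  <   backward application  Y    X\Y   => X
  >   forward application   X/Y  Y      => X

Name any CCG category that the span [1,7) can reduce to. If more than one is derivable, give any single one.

[0,7] S   <
  [0,1] "dog" : NP/N
  [1,7] S\(NP/N)   <
    [1,6] S   <
      [1,4] PP   <
        [1,2] "often" : N/PP
        [2,4] PP\(N/PP)   >
          [2,3] "with" : (PP\(N/PP))/NP
          [3,4] "that" : NP
      [4,6] S\PP   <
        [4,5] "slowly" : NP
        [5,6] "plan" : (S\PP)\NP
    [6,7] "heard" : (S\(NP/N))\S

S\(NP/N)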